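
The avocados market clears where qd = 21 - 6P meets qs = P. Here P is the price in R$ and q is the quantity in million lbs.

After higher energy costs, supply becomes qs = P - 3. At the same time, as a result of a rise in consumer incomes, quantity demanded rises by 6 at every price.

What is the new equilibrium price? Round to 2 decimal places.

4.29

Initially, 21 - 6P = P, so 21 = 7P and P = 3, q = 3.
With the change applied: demand qd = 27 - 6P, supply qs = P - 3.
New equilibrium: 27 - 6P = P - 3 ⇒ 30 = 7P ⇒ P = 30/7 ≈ 4.2857, q = 9/7 ≈ 1.2857.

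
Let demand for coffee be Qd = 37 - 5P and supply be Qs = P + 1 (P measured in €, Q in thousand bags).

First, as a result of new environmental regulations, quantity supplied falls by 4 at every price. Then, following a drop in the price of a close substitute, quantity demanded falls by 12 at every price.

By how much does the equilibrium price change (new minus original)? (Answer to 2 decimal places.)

Original equilibrium: 37 - 5P = P + 1 gives 36 = 6P, so P = 6 and Q = 7.
With the change applied: demand Qd = 25 - 5P, supply Qs = P - 3.
Setting them equal: 25 - 5P = P - 3 → 28 = 6P, so P = 14/3 ≈ 4.6667 and Q = 5/3 ≈ 1.6667.
ΔP = 4.6667 − 6 = -1.33.

-1.33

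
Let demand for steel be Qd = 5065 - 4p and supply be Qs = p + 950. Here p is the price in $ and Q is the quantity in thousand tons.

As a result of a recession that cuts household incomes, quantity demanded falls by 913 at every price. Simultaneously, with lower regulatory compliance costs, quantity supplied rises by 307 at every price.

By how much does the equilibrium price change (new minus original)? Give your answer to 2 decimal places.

Initially, 5065 - 4p = p + 950, so 4115 = 5p and p = 823, Q = 1773.
With the change applied: demand Qd = 4152 - 4p, supply Qs = p + 1257.
Setting them equal: 4152 - 4p = p + 1257 → 2895 = 5p, so p = 579 and Q = 1836.
Δp = 579 − 823 = -244.00.

-244.00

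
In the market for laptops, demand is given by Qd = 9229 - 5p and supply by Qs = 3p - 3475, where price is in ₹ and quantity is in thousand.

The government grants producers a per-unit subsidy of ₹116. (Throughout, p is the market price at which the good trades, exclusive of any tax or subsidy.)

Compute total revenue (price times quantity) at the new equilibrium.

Original equilibrium: 9229 - 5p = 3p - 3475 gives 12704 = 8p, so p = 1588 and Q = 1289.
Since sellers receive the price plus the subsidy, the effective supply curve becomes Qs = 3p - 3127.
Clearing the new market: 9229 - 5p = 3p - 3127, so p = 1544.5 and Q = 1506.5.
New expenditure = 1544.5 × 1506.5 = 2326789.25.

2326789.25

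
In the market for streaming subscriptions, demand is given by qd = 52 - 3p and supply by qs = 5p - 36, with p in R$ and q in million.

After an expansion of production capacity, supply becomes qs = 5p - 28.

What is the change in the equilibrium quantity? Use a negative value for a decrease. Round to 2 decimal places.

+3.00

Before the shock: 52 - 3p = 5p - 36 ⇒ 88 = 8p ⇒ p = 11, q = 19.
The new curves are qd = 52 - 3p (demand) and qs = 5p - 28 (supply).
Clearing the new market: 52 - 3p = 5p - 28, so p = 10 and q = 22.
Δq = 22 − 19 = +3.00.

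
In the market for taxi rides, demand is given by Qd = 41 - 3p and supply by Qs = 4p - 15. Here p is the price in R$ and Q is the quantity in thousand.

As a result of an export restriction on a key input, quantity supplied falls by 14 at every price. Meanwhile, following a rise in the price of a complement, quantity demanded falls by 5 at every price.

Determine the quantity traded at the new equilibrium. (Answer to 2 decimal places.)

8.14

Solve the original market: 41 - 3p = 4p - 15, hence p = 8 and Q = 17.
The shock moves the curves to Qd = 36 - 3p and Qs = 4p - 29.
Setting them equal: 36 - 3p = 4p - 29 → 65 = 7p, so p = 65/7 ≈ 9.2857 and Q = 57/7 ≈ 8.1429.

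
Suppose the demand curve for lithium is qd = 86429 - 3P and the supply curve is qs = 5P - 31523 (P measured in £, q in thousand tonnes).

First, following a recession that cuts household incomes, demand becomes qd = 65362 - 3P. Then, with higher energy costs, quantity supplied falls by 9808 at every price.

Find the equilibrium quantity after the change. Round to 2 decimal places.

Before the shock: 86429 - 3P = 5P - 31523 ⇒ 117952 = 8P ⇒ P = 14744, q = 42197.
The shock moves the curves to qd = 65362 - 3P and qs = 5P - 41331.
Equate the new curves: 65362 - 3P = 5P - 41331, giving 106693 = 8P, P = 13336.625, q = 25352.125.

25352.13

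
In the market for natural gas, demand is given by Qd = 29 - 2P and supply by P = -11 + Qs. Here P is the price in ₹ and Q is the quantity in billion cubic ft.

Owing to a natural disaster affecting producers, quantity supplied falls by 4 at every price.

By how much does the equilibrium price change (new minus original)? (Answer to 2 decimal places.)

+1.33

Before the shock: 29 - 2P = P + 11 ⇒ 18 = 3P ⇒ P = 6, Q = 17.
The shock moves the curves to Qd = 29 - 2P and Qs = P + 7.
Equate the new curves: 29 - 2P = P + 7, giving 22 = 3P, P = 22/3 ≈ 7.3333, Q = 43/3 ≈ 14.3333.
ΔP = 7.3333 − 6 = +1.33.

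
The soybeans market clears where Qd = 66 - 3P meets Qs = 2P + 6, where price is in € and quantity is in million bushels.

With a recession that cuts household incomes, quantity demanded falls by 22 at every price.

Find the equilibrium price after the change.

7.6

Before the shock: 66 - 3P = 2P + 6 ⇒ 60 = 5P ⇒ P = 12, Q = 30.
The new curves are Qd = 44 - 3P (demand) and Qs = 2P + 6 (supply).
Equate the new curves: 44 - 3P = 2P + 6, giving 38 = 5P, P = 7.6, Q = 21.2.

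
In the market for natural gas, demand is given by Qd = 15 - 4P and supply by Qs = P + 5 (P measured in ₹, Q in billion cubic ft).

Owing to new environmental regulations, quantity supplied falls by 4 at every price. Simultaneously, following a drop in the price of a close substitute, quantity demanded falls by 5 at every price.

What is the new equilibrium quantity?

2.8

Before the shock: 15 - 4P = P + 5 ⇒ 10 = 5P ⇒ P = 2, Q = 7.
With the change applied: demand Qd = 10 - 4P, supply Qs = P + 1.
Clearing the new market: 10 - 4P = P + 1, so P = 1.8 and Q = 2.8.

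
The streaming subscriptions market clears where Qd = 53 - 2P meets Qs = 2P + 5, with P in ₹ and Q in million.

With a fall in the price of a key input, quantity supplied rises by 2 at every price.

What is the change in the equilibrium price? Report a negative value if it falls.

-0.5

Original equilibrium: 53 - 2P = 2P + 5 gives 48 = 4P, so P = 12 and Q = 29.
The new curves are Qd = 53 - 2P (demand) and Qs = 2P + 7 (supply).
Equate the new curves: 53 - 2P = 2P + 7, giving 46 = 4P, P = 11.5, Q = 30.
ΔP = 11.5 − 12 = -0.5.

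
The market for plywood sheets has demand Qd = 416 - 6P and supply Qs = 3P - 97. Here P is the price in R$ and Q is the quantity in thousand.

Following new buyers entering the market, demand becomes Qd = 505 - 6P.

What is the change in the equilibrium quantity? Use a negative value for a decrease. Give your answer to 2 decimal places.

+29.67

Original equilibrium: 416 - 6P = 3P - 97 gives 513 = 9P, so P = 57 and Q = 74.
The new curves are Qd = 505 - 6P (demand) and Qs = 3P - 97 (supply).
Equate the new curves: 505 - 6P = 3P - 97, giving 602 = 9P, P = 602/9 ≈ 66.8889, Q = 311/3 ≈ 103.6667.
ΔQ = 103.6667 − 74 = +29.67.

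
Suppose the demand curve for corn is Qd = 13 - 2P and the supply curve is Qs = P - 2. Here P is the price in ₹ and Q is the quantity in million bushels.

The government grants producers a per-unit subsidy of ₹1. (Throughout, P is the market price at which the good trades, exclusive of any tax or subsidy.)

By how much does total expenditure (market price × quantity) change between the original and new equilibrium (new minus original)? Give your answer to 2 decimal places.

Solve the original market: 13 - 2P = P - 2, hence P = 5 and Q = 3.
Since sellers receive the price plus the subsidy, the effective supply curve becomes Qs = P - 1.
Setting them equal: 13 - 2P = P - 1 → 14 = 3P, so P = 14/3 ≈ 4.6667 and Q = 11/3 ≈ 3.6667.
Expenditure moves from 5×3 = 15 to 4.6667×3.6667 = 17.1111; change = +2.11.

+2.11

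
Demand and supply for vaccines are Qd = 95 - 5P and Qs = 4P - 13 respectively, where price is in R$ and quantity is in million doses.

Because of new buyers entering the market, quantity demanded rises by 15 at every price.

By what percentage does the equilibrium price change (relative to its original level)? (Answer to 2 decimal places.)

Original equilibrium: 95 - 5P = 4P - 13 gives 108 = 9P, so P = 12 and Q = 35.
With the change applied: demand Qd = 110 - 5P, supply Qs = 4P - 13.
Setting them equal: 110 - 5P = 4P - 13 → 123 = 9P, so P = 41/3 ≈ 13.6667 and Q = 125/3 ≈ 41.6667.
%ΔP = (13.6667 − 12) / 12 × 100 = +13.89%.

+13.89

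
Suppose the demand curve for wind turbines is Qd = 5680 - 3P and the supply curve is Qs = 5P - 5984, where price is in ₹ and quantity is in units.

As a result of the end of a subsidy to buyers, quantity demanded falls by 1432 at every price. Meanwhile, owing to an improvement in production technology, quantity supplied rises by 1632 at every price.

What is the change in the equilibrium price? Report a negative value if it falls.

Initially, 5680 - 3P = 5P - 5984, so 11664 = 8P and P = 1458, Q = 1306.
With the change applied: demand Qd = 4248 - 3P, supply Qs = 5P - 4352.
Equate the new curves: 4248 - 3P = 5P - 4352, giving 8600 = 8P, P = 1075, Q = 1023.
ΔP = 1075 − 1458 = -383.

-383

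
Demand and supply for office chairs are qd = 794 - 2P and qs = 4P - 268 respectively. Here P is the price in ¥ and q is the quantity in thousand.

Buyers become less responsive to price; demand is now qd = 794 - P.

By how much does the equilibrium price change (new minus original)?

Original equilibrium: 794 - 2P = 4P - 268 gives 1062 = 6P, so P = 177 and q = 440.
After the shift, demand is qd = 794 - P and supply is qs = 4P - 268.
Setting them equal: 794 - P = 4P - 268 → 1062 = 5P, so P = 212.4 and q = 581.6.
ΔP = 212.4 − 177 = +35.4.

+35.4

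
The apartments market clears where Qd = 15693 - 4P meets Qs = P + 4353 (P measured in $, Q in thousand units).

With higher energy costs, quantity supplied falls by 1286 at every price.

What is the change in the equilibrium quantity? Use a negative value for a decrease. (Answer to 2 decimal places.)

Original equilibrium: 15693 - 4P = P + 4353 gives 11340 = 5P, so P = 2268 and Q = 6621.
The shock moves the curves to Qd = 15693 - 4P and Qs = P + 3067.
Equate the new curves: 15693 - 4P = P + 3067, giving 12626 = 5P, P = 2525.2, Q = 5592.2.
ΔQ = 5592.2 − 6621 = -1028.80.

-1028.80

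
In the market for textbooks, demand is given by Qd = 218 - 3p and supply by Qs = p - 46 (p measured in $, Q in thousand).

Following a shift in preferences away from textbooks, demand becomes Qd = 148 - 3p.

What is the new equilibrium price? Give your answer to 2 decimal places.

48.50

Before the shock: 218 - 3p = p - 46 ⇒ 264 = 4p ⇒ p = 66, Q = 20.
After the shift, demand is Qd = 148 - 3p and supply is Qs = p - 46.
Equate the new curves: 148 - 3p = p - 46, giving 194 = 4p, p = 48.5, Q = 2.5.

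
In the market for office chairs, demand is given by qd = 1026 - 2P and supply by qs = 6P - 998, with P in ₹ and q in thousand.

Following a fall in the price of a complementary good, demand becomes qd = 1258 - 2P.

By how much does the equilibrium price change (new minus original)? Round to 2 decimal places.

+29.00

Solve the original market: 1026 - 2P = 6P - 998, hence P = 253 and q = 520.
The shock moves the curves to qd = 1258 - 2P and qs = 6P - 998.
Clearing the new market: 1258 - 2P = 6P - 998, so P = 282 and q = 694.
ΔP = 282 − 253 = +29.00.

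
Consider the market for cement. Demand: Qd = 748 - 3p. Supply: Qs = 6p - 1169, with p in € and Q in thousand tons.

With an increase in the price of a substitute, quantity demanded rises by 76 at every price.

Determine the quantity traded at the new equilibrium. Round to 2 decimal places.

Original equilibrium: 748 - 3p = 6p - 1169 gives 1917 = 9p, so p = 213 and Q = 109.
With the change applied: demand Qd = 824 - 3p, supply Qs = 6p - 1169.
New equilibrium: 824 - 3p = 6p - 1169 ⇒ 1993 = 9p ⇒ p = 1993/9 ≈ 221.4444, Q = 479/3 ≈ 159.6667.

159.67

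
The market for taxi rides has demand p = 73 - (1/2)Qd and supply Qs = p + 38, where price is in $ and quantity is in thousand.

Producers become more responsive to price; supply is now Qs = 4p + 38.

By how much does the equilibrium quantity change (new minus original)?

Before the shock: 146 - 2p = p + 38 ⇒ 108 = 3p ⇒ p = 36, Q = 74.
The shock moves the curves to Qd = 146 - 2p and Qs = 4p + 38.
Clearing the new market: 146 - 2p = 4p + 38, so p = 18 and Q = 110.
ΔQ = 110 − 74 = +36.

+36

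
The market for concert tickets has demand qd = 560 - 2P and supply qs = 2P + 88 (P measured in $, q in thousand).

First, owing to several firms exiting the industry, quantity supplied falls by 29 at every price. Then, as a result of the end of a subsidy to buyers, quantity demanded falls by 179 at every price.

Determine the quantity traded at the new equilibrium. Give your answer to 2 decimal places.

220.00

Solve the original market: 560 - 2P = 2P + 88, hence P = 118 and q = 324.
The shock moves the curves to qd = 381 - 2P and qs = 2P + 59.
New equilibrium: 381 - 2P = 2P + 59 ⇒ 322 = 4P ⇒ P = 80.5, q = 220.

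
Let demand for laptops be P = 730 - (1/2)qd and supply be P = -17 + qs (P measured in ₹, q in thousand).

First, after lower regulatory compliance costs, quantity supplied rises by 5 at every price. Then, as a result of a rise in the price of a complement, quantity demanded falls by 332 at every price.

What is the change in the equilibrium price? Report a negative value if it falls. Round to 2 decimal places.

Original equilibrium: 1460 - 2P = P + 17 gives 1443 = 3P, so P = 481 and q = 498.
The new curves are qd = 1128 - 2P (demand) and qs = P + 22 (supply).
Clearing the new market: 1128 - 2P = P + 22, so P = 1106/3 ≈ 368.6667 and q = 1172/3 ≈ 390.6667.
ΔP = 368.6667 − 481 = -112.33.

-112.33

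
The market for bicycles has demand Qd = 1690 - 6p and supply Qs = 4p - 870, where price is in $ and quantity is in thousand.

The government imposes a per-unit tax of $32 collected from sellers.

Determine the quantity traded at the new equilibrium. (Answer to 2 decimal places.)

77.20

Solve the original market: 1690 - 6p = 4p - 870, hence p = 256 and Q = 154.
Since sellers keep the price net of the tax, the effective supply curve becomes Qs = 4p - 998.
New equilibrium: 1690 - 6p = 4p - 998 ⇒ 2688 = 10p ⇒ p = 268.8, Q = 77.2.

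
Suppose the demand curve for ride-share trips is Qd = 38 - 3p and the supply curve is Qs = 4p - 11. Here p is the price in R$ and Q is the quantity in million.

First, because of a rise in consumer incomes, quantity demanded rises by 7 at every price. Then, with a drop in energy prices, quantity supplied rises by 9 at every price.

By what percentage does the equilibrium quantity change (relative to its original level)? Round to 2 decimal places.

+46.22

Solve the original market: 38 - 3p = 4p - 11, hence p = 7 and Q = 17.
The shock moves the curves to Qd = 45 - 3p and Qs = 4p - 2.
New equilibrium: 45 - 3p = 4p - 2 ⇒ 47 = 7p ⇒ p = 47/7 ≈ 6.7143, Q = 174/7 ≈ 24.8571.
%ΔQ = (24.8571 − 17) / 17 × 100 = +46.22%.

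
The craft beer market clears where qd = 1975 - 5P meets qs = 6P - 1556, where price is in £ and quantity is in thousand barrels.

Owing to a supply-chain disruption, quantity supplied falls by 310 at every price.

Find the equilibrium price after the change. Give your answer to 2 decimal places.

Initially, 1975 - 5P = 6P - 1556, so 3531 = 11P and P = 321, q = 370.
After the shift, demand is qd = 1975 - 5P and supply is qs = 6P - 1866.
Setting them equal: 1975 - 5P = 6P - 1866 → 3841 = 11P, so P = 3841/11 ≈ 349.1818 and q = 2520/11 ≈ 229.0909.

349.18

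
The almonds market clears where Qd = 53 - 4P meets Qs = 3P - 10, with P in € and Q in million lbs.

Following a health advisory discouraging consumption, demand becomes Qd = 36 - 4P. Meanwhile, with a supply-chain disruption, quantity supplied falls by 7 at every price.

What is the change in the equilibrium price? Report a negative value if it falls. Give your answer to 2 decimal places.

-1.43

Solve the original market: 53 - 4P = 3P - 10, hence P = 9 and Q = 17.
The shock moves the curves to Qd = 36 - 4P and Qs = 3P - 17.
Equate the new curves: 36 - 4P = 3P - 17, giving 53 = 7P, P = 53/7 ≈ 7.5714, Q = 40/7 ≈ 5.7143.
ΔP = 7.5714 − 9 = -1.43.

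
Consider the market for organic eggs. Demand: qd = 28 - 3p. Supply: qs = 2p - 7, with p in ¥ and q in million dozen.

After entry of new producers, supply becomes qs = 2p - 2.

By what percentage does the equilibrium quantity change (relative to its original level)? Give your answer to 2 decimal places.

+42.86

Solve the original market: 28 - 3p = 2p - 7, hence p = 7 and q = 7.
With the change applied: demand qd = 28 - 3p, supply qs = 2p - 2.
Equate the new curves: 28 - 3p = 2p - 2, giving 30 = 5p, p = 6, q = 10.
%Δq = (10 − 7) / 7 × 100 = +42.86%.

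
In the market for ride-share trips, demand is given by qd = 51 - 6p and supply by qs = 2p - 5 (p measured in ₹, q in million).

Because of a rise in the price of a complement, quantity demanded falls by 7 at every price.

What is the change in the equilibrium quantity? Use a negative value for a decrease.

Solve the original market: 51 - 6p = 2p - 5, hence p = 7 and q = 9.
The shock moves the curves to qd = 44 - 6p and qs = 2p - 5.
Clearing the new market: 44 - 6p = 2p - 5, so p = 6.125 and q = 7.25.
Δq = 7.25 − 9 = -1.75.

-1.75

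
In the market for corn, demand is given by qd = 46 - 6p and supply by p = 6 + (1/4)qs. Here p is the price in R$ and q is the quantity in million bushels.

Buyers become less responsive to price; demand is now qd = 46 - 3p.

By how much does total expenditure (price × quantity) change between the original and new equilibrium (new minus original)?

+132

Original equilibrium: 46 - 6p = 4p - 24 gives 70 = 10p, so p = 7 and q = 4.
The new curves are qd = 46 - 3p (demand) and qs = 4p - 24 (supply).
Setting them equal: 46 - 3p = 4p - 24 → 70 = 7p, so p = 10 and q = 16.
Expenditure moves from 7×4 = 28 to 10×16 = 160; change = +132.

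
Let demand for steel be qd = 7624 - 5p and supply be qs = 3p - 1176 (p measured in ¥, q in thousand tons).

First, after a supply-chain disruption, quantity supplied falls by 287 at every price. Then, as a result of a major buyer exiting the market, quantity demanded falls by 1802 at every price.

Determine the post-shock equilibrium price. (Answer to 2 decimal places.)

Solve the original market: 7624 - 5p = 3p - 1176, hence p = 1100 and q = 2124.
The new curves are qd = 5822 - 5p (demand) and qs = 3p - 1463 (supply).
New equilibrium: 5822 - 5p = 3p - 1463 ⇒ 7285 = 8p ⇒ p = 910.625, q = 1268.875.

910.63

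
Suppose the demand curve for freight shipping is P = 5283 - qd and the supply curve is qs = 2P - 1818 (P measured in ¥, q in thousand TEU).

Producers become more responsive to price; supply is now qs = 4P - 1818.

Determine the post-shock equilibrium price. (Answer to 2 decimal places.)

1420.20

Before the shock: 5283 - P = 2P - 1818 ⇒ 7101 = 3P ⇒ P = 2367, q = 2916.
After the shift, demand is qd = 5283 - P and supply is qs = 4P - 1818.
Setting them equal: 5283 - P = 4P - 1818 → 7101 = 5P, so P = 1420.2 and q = 3862.8.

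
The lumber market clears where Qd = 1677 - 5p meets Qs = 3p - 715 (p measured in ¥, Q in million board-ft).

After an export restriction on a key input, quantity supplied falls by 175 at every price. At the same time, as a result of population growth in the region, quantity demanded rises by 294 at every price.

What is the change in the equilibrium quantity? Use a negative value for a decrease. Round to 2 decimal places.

+0.88

Solve the original market: 1677 - 5p = 3p - 715, hence p = 299 and Q = 182.
With the change applied: demand Qd = 1971 - 5p, supply Qs = 3p - 890.
Setting them equal: 1971 - 5p = 3p - 890 → 2861 = 8p, so p = 357.625 and Q = 182.875.
ΔQ = 182.875 − 182 = +0.88.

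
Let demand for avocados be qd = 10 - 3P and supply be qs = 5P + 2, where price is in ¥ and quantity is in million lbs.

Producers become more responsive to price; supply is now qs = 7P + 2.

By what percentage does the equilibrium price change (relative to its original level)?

-20

Initially, 10 - 3P = 5P + 2, so 8 = 8P and P = 1, q = 7.
With the change applied: demand qd = 10 - 3P, supply qs = 7P + 2.
Setting them equal: 10 - 3P = 7P + 2 → 8 = 10P, so P = 0.8 and q = 7.6.
%ΔP = (0.8 − 1) / 1 × 100 = -20%.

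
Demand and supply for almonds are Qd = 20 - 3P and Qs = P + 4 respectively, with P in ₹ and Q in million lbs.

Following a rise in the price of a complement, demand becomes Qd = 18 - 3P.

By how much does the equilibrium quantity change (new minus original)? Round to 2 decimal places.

-0.50

Before the shock: 20 - 3P = P + 4 ⇒ 16 = 4P ⇒ P = 4, Q = 8.
With the change applied: demand Qd = 18 - 3P, supply Qs = P + 4.
Equate the new curves: 18 - 3P = P + 4, giving 14 = 4P, P = 3.5, Q = 7.5.
ΔQ = 7.5 − 8 = -0.50.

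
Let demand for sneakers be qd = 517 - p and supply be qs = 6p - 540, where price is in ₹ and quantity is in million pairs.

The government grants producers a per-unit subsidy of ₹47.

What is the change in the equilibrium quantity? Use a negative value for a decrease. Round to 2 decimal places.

+40.29

Original equilibrium: 517 - p = 6p - 540 gives 1057 = 7p, so p = 151 and q = 366.
Since sellers receive the price plus the subsidy, the effective supply curve becomes qs = 6p - 258.
Setting them equal: 517 - p = 6p - 258 → 775 = 7p, so p = 775/7 ≈ 110.7143 and q = 2844/7 ≈ 406.2857.
Δq = 406.2857 − 366 = +40.29.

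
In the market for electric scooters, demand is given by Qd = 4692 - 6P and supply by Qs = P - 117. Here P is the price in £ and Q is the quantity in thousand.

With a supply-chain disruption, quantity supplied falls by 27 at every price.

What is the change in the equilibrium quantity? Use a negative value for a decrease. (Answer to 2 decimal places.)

Before the shock: 4692 - 6P = P - 117 ⇒ 4809 = 7P ⇒ P = 687, Q = 570.
With the change applied: demand Qd = 4692 - 6P, supply Qs = P - 144.
Clearing the new market: 4692 - 6P = P - 144, so P = 4836/7 ≈ 690.8571 and Q = 3828/7 ≈ 546.8571.
ΔQ = 546.8571 − 570 = -23.14.

-23.14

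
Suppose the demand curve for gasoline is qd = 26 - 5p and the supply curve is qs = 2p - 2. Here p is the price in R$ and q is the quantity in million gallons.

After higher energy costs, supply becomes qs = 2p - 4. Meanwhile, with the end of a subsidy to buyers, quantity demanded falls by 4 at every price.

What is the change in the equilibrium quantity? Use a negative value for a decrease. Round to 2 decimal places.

-2.57

Original equilibrium: 26 - 5p = 2p - 2 gives 28 = 7p, so p = 4 and q = 6.
The new curves are qd = 22 - 5p (demand) and qs = 2p - 4 (supply).
Setting them equal: 22 - 5p = 2p - 4 → 26 = 7p, so p = 26/7 ≈ 3.7143 and q = 24/7 ≈ 3.4286.
Δq = 3.4286 − 6 = -2.57.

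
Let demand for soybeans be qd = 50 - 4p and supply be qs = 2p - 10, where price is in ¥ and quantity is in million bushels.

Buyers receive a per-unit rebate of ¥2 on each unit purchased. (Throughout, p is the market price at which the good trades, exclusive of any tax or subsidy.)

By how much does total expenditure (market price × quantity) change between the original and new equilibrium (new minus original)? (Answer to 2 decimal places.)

Original equilibrium: 50 - 4p = 2p - 10 gives 60 = 6p, so p = 10 and q = 10.
Since buyers' out-of-pocket price is the market price minus the rebate, the effective demand curve becomes qd = 58 - 4p.
Setting them equal: 58 - 4p = 2p - 10 → 68 = 6p, so p = 34/3 ≈ 11.3333 and q = 38/3 ≈ 12.6667.
Expenditure moves from 10×10 = 100 to 11.3333×12.6667 = 143.5556; change = +43.56.

+43.56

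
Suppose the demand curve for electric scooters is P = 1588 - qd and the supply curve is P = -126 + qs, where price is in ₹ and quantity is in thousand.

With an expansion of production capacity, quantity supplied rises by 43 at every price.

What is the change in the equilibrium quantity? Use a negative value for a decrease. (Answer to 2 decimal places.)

+21.50

Original equilibrium: 1588 - P = P + 126 gives 1462 = 2P, so P = 731 and q = 857.
The new curves are qd = 1588 - P (demand) and qs = P + 169 (supply).
Equate the new curves: 1588 - P = P + 169, giving 1419 = 2P, P = 709.5, q = 878.5.
Δq = 878.5 − 857 = +21.50.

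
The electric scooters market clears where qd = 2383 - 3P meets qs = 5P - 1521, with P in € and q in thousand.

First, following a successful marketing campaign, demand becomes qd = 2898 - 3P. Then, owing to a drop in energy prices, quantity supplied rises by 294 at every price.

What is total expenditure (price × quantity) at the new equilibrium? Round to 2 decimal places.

Initially, 2383 - 3P = 5P - 1521, so 3904 = 8P and P = 488, q = 919.
With the change applied: demand qd = 2898 - 3P, supply qs = 5P - 1227.
Setting them equal: 2898 - 3P = 5P - 1227 → 4125 = 8P, so P = 515.625 and q = 1351.125.
New expenditure = 515.625 × 1351.125 = 696673.83.

696673.83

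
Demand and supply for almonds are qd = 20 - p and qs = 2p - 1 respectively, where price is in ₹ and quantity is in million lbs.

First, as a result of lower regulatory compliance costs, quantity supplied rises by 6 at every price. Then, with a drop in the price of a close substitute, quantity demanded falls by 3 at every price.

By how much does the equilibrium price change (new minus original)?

-3

Before the shock: 20 - p = 2p - 1 ⇒ 21 = 3p ⇒ p = 7, q = 13.
The new curves are qd = 17 - p (demand) and qs = 2p + 5 (supply).
Setting them equal: 17 - p = 2p + 5 → 12 = 3p, so p = 4 and q = 13.
Δp = 4 − 7 = -3.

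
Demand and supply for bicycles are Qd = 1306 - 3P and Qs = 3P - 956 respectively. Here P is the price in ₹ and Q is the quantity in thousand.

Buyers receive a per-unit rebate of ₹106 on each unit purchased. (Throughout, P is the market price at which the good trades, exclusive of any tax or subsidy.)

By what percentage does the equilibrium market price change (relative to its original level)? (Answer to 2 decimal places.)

+14.06

Original equilibrium: 1306 - 3P = 3P - 956 gives 2262 = 6P, so P = 377 and Q = 175.
Since buyers' out-of-pocket price is the market price minus the rebate, the effective demand curve becomes Qd = 1624 - 3P.
Setting them equal: 1624 - 3P = 3P - 956 → 2580 = 6P, so P = 430 and Q = 334.
%ΔP = (430 − 377) / 377 × 100 = +14.06%.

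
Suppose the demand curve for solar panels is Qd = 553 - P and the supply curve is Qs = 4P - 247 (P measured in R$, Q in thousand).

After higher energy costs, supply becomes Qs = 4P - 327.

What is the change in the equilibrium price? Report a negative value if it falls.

+16

Solve the original market: 553 - P = 4P - 247, hence P = 160 and Q = 393.
After the shift, demand is Qd = 553 - P and supply is Qs = 4P - 327.
Setting them equal: 553 - P = 4P - 327 → 880 = 5P, so P = 176 and Q = 377.
ΔP = 176 − 160 = +16.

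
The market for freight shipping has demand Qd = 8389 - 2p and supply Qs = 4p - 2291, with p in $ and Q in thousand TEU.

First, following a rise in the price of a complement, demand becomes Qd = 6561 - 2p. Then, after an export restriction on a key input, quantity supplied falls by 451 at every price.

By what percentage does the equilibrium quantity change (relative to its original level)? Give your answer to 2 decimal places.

Before the shock: 8389 - 2p = 4p - 2291 ⇒ 10680 = 6p ⇒ p = 1780, Q = 4829.
With the change applied: demand Qd = 6561 - 2p, supply Qs = 4p - 2742.
Setting them equal: 6561 - 2p = 4p - 2742 → 9303 = 6p, so p = 1550.5 and Q = 3460.
%ΔQ = (3460 − 4829) / 4829 × 100 = -28.35%.

-28.35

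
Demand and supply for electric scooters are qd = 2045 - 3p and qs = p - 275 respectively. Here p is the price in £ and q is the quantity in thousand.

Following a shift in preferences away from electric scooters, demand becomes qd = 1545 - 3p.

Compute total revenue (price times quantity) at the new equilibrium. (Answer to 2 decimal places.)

Original equilibrium: 2045 - 3p = p - 275 gives 2320 = 4p, so p = 580 and q = 305.
With the change applied: demand qd = 1545 - 3p, supply qs = p - 275.
New equilibrium: 1545 - 3p = p - 275 ⇒ 1820 = 4p ⇒ p = 455, q = 180.
New expenditure = 455 × 180 = 81900.00.

81900.00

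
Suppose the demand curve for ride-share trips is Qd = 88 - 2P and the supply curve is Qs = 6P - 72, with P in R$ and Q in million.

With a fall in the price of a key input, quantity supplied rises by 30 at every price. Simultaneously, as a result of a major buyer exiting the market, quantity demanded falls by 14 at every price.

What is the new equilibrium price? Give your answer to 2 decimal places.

Solve the original market: 88 - 2P = 6P - 72, hence P = 20 and Q = 48.
The new curves are Qd = 74 - 2P (demand) and Qs = 6P - 42 (supply).
Equate the new curves: 74 - 2P = 6P - 42, giving 116 = 8P, P = 14.5, Q = 45.

14.50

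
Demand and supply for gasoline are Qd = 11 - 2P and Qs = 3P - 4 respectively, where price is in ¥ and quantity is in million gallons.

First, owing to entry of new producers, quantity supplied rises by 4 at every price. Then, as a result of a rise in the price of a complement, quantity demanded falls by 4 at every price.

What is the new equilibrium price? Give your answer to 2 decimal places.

1.40

Solve the original market: 11 - 2P = 3P - 4, hence P = 3 and Q = 5.
The new curves are Qd = 7 - 2P (demand) and Qs = 3P (supply).
New equilibrium: 7 - 2P = 3P ⇒ 7 = 5P ⇒ P = 1.4, Q = 4.2.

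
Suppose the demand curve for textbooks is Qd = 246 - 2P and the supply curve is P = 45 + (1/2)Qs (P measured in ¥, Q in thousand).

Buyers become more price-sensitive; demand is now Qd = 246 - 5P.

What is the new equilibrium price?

Original equilibrium: 246 - 2P = 2P - 90 gives 336 = 4P, so P = 84 and Q = 78.
The shock moves the curves to Qd = 246 - 5P and Qs = 2P - 90.
Setting them equal: 246 - 5P = 2P - 90 → 336 = 7P, so P = 48 and Q = 6.

48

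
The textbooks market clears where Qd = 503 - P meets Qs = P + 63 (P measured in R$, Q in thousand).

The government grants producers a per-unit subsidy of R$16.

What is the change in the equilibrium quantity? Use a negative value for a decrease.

+8

Initially, 503 - P = P + 63, so 440 = 2P and P = 220, Q = 283.
Since sellers receive the price plus the subsidy, the effective supply curve becomes Qs = P + 79.
Clearing the new market: 503 - P = P + 79, so P = 212 and Q = 291.
ΔQ = 291 − 283 = +8.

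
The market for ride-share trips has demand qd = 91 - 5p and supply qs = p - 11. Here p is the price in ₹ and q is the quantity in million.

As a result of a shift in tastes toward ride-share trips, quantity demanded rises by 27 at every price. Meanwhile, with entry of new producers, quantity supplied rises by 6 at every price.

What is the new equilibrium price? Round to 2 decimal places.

20.50

Solve the original market: 91 - 5p = p - 11, hence p = 17 and q = 6.
The shock moves the curves to qd = 118 - 5p and qs = p - 5.
Setting them equal: 118 - 5p = p - 5 → 123 = 6p, so p = 20.5 and q = 15.5.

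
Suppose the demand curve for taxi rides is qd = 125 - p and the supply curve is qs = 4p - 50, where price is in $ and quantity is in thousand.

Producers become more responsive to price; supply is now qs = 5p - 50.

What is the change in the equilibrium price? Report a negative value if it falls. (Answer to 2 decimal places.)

-5.83

Initially, 125 - p = 4p - 50, so 175 = 5p and p = 35, q = 90.
The new curves are qd = 125 - p (demand) and qs = 5p - 50 (supply).
Equate the new curves: 125 - p = 5p - 50, giving 175 = 6p, p = 175/6 ≈ 29.1667, q = 575/6 ≈ 95.8333.
Δp = 29.1667 − 35 = -5.83.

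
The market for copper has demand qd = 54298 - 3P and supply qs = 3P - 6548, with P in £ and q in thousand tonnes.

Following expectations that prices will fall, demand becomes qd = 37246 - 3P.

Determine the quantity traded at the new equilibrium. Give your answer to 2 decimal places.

15349.00

Initially, 54298 - 3P = 3P - 6548, so 60846 = 6P and P = 10141, q = 23875.
The new curves are qd = 37246 - 3P (demand) and qs = 3P - 6548 (supply).
Setting them equal: 37246 - 3P = 3P - 6548 → 43794 = 6P, so P = 7299 and q = 15349.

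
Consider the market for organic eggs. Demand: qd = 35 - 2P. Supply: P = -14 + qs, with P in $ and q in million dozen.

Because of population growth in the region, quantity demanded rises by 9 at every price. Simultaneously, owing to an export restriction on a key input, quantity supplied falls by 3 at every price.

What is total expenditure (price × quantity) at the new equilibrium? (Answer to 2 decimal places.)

242.00

Before the shock: 35 - 2P = P + 14 ⇒ 21 = 3P ⇒ P = 7, q = 21.
With the change applied: demand qd = 44 - 2P, supply qs = P + 11.
Clearing the new market: 44 - 2P = P + 11, so P = 11 and q = 22.
New expenditure = 11 × 22 = 242.00.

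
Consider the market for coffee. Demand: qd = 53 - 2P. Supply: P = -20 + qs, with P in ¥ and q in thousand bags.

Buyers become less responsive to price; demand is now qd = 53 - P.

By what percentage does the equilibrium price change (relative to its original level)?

Before the shock: 53 - 2P = P + 20 ⇒ 33 = 3P ⇒ P = 11, q = 31.
With the change applied: demand qd = 53 - P, supply qs = P + 20.
New equilibrium: 53 - P = P + 20 ⇒ 33 = 2P ⇒ P = 16.5, q = 36.5.
%ΔP = (16.5 − 11) / 11 × 100 = +50%.

+50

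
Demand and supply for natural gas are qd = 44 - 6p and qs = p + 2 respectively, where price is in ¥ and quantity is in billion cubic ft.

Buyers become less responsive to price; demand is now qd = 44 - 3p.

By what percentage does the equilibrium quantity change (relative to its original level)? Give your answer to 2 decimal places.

Before the shock: 44 - 6p = p + 2 ⇒ 42 = 7p ⇒ p = 6, q = 8.
The new curves are qd = 44 - 3p (demand) and qs = p + 2 (supply).
Equate the new curves: 44 - 3p = p + 2, giving 42 = 4p, p = 10.5, q = 12.5.
%Δq = (12.5 − 8) / 8 × 100 = +56.25%.

+56.25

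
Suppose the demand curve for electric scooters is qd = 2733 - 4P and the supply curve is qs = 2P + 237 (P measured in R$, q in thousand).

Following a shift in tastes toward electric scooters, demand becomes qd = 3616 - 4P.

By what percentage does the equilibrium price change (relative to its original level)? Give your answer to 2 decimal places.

+35.38

Before the shock: 2733 - 4P = 2P + 237 ⇒ 2496 = 6P ⇒ P = 416, q = 1069.
The shock moves the curves to qd = 3616 - 4P and qs = 2P + 237.
Equate the new curves: 3616 - 4P = 2P + 237, giving 3379 = 6P, P = 3379/6 ≈ 563.1667, q = 4090/3 ≈ 1363.3333.
%ΔP = (563.1667 − 416) / 416 × 100 = +35.38%.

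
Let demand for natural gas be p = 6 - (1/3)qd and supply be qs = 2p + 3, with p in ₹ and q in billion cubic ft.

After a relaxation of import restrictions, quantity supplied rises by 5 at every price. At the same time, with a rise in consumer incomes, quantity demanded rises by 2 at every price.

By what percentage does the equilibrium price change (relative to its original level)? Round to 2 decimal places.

Initially, 18 - 3p = 2p + 3, so 15 = 5p and p = 3, q = 9.
After the shift, demand is qd = 20 - 3p and supply is qs = 2p + 8.
Setting them equal: 20 - 3p = 2p + 8 → 12 = 5p, so p = 2.4 and q = 12.8.
%Δp = (2.4 − 3) / 3 × 100 = -20.00%.

-20.00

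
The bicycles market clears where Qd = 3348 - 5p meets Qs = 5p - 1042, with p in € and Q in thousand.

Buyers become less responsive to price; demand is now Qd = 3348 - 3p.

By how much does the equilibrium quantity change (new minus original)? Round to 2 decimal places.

Before the shock: 3348 - 5p = 5p - 1042 ⇒ 4390 = 10p ⇒ p = 439, Q = 1153.
The shock moves the curves to Qd = 3348 - 3p and Qs = 5p - 1042.
Setting them equal: 3348 - 3p = 5p - 1042 → 4390 = 8p, so p = 548.75 and Q = 1701.75.
ΔQ = 1701.75 − 1153 = +548.75.

+548.75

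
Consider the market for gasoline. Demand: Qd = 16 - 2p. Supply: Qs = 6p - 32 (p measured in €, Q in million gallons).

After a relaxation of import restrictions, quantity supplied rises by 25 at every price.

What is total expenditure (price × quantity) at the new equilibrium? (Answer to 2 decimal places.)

29.47

Original equilibrium: 16 - 2p = 6p - 32 gives 48 = 8p, so p = 6 and Q = 4.
The new curves are Qd = 16 - 2p (demand) and Qs = 6p - 7 (supply).
Equate the new curves: 16 - 2p = 6p - 7, giving 23 = 8p, p = 2.875, Q = 10.25.
New expenditure = 2.875 × 10.25 = 29.47.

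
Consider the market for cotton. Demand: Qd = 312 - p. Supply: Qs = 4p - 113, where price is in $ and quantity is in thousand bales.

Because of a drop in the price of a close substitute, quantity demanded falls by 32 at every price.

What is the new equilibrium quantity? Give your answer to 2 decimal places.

201.40

Before the shock: 312 - p = 4p - 113 ⇒ 425 = 5p ⇒ p = 85, Q = 227.
With the change applied: demand Qd = 280 - p, supply Qs = 4p - 113.
New equilibrium: 280 - p = 4p - 113 ⇒ 393 = 5p ⇒ p = 78.6, Q = 201.4.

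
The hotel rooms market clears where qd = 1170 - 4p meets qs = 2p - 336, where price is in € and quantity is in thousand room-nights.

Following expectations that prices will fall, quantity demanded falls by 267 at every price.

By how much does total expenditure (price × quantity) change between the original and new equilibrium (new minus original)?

Original equilibrium: 1170 - 4p = 2p - 336 gives 1506 = 6p, so p = 251 and q = 166.
After the shift, demand is qd = 903 - 4p and supply is qs = 2p - 336.
Clearing the new market: 903 - 4p = 2p - 336, so p = 206.5 and q = 77.
Expenditure moves from 251×166 = 41666 to 206.5×77 = 15900.5; change = -25765.5.

-25765.5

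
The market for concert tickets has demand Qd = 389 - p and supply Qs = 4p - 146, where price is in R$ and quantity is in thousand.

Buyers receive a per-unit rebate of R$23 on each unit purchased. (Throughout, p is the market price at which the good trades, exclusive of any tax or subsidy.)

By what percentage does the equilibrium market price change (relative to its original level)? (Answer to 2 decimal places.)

+4.30

Original equilibrium: 389 - p = 4p - 146 gives 535 = 5p, so p = 107 and Q = 282.
Since buyers' out-of-pocket price is the market price minus the rebate, the effective demand curve becomes Qd = 412 - p.
Equate the new curves: 412 - p = 4p - 146, giving 558 = 5p, p = 111.6, Q = 300.4.
%Δp = (111.6 − 107) / 107 × 100 = +4.30%.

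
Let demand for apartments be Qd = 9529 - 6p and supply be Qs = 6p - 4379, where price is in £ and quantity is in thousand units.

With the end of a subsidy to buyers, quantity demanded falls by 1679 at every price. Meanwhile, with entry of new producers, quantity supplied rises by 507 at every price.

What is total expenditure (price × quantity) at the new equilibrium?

1942921.5

Before the shock: 9529 - 6p = 6p - 4379 ⇒ 13908 = 12p ⇒ p = 1159, Q = 2575.
After the shift, demand is Qd = 7850 - 6p and supply is Qs = 6p - 3872.
New equilibrium: 7850 - 6p = 6p - 3872 ⇒ 11722 = 12p ⇒ p = 5861/6 ≈ 976.8333, Q = 1989.
New expenditure = 976.8333 × 1989 = 1942921.5.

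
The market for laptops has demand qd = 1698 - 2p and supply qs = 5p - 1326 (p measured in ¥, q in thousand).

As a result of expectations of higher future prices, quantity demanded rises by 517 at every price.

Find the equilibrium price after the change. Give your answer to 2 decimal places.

Before the shock: 1698 - 2p = 5p - 1326 ⇒ 3024 = 7p ⇒ p = 432, q = 834.
With the change applied: demand qd = 2215 - 2p, supply qs = 5p - 1326.
Clearing the new market: 2215 - 2p = 5p - 1326, so p = 3541/7 ≈ 505.8571 and q = 8423/7 ≈ 1203.2857.

505.86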